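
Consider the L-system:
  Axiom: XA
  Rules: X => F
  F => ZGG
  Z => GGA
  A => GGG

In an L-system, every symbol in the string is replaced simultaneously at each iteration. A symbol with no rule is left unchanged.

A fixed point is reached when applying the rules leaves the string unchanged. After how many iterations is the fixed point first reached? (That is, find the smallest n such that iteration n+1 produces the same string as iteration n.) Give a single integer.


Step 0: XA
Step 1: FGGG
Step 2: ZGGGGG
Step 3: GGAGGGGG
Step 4: GGGGGGGGGG
Step 5: GGGGGGGGGG  (unchanged — fixed point at step 4)

Answer: 4


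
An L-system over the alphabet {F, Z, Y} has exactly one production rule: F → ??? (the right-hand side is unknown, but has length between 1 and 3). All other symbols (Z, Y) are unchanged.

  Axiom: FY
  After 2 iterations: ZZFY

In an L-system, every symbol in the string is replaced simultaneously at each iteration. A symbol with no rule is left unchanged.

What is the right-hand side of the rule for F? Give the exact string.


Trying F → ZF:
  Step 0: FY
  Step 1: ZFY
  Step 2: ZZFY
Matches the given result.

Answer: ZF


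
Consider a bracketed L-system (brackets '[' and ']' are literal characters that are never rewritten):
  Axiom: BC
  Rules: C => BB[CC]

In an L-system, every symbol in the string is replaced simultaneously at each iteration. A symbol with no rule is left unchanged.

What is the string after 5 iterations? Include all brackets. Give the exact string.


Step 0: BC
Step 1: BBB[CC]
Step 2: BBB[BB[CC]BB[CC]]
Step 3: BBB[BB[BB[CC]BB[CC]]BB[BB[CC]BB[CC]]]
Step 4: BBB[BB[BB[BB[CC]BB[CC]]BB[BB[CC]BB[CC]]]BB[BB[BB[CC]BB[CC]]BB[BB[CC]BB[CC]]]]
Step 5: BBB[BB[BB[BB[BB[CC]BB[CC]]BB[BB[CC]BB[CC]]]BB[BB[BB[CC]BB[CC]]BB[BB[CC]BB[CC]]]]BB[BB[BB[BB[CC]BB[CC]]BB[BB[CC]BB[CC]]]BB[BB[BB[CC]BB[CC]]BB[BB[CC]BB[CC]]]]]

Answer: BBB[BB[BB[BB[BB[CC]BB[CC]]BB[BB[CC]BB[CC]]]BB[BB[BB[CC]BB[CC]]BB[BB[CC]BB[CC]]]]BB[BB[BB[BB[CC]BB[CC]]BB[BB[CC]BB[CC]]]BB[BB[BB[CC]BB[CC]]BB[BB[CC]BB[CC]]]]]


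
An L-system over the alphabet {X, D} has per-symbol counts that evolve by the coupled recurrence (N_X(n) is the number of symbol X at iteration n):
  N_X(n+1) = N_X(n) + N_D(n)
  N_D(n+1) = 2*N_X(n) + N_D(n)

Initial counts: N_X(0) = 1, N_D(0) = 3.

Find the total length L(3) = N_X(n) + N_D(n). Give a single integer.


Step 0: N_X=1, N_D=3, L=4
Step 1: N_X=4, N_D=5, L=9
Step 2: N_X=9, N_D=13, L=22
Step 3: N_X=22, N_D=31, L=53

Answer: 53


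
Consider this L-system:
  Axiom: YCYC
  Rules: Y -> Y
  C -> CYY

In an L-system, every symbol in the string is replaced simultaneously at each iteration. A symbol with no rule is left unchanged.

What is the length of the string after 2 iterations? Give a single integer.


Answer: 12

Derivation:
Step 0: length = 4
Step 1: length = 8
Step 2: length = 12


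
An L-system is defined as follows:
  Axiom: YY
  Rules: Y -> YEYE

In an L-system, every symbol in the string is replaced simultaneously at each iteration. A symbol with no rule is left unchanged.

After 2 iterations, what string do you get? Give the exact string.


Step 0: YY
Step 1: YEYEYEYE
Step 2: YEYEEYEYEEYEYEEYEYEE

Answer: YEYEEYEYEEYEYEEYEYEE


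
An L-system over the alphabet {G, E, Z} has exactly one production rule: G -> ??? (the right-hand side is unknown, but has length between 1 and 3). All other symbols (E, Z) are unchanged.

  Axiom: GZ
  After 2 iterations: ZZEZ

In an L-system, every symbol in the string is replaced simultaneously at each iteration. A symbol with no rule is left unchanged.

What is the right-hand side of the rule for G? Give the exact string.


Trying G -> ZZE:
  Step 0: GZ
  Step 1: ZZEZ
  Step 2: ZZEZ
Matches the given result.

Answer: ZZE


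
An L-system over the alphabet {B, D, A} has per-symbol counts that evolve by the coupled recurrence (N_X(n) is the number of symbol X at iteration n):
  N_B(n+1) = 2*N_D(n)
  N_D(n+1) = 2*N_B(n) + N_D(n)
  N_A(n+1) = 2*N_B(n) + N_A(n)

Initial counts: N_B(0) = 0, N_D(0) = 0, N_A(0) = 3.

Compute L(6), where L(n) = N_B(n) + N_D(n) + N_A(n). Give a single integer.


Step 0: N_B=0, N_D=0, N_A=3, L=3
Step 1: N_B=0, N_D=0, N_A=3, L=3
Step 2: N_B=0, N_D=0, N_A=3, L=3
Step 3: N_B=0, N_D=0, N_A=3, L=3
Step 4: N_B=0, N_D=0, N_A=3, L=3
Step 5: N_B=0, N_D=0, N_A=3, L=3
Step 6: N_B=0, N_D=0, N_A=3, L=3

Answer: 3


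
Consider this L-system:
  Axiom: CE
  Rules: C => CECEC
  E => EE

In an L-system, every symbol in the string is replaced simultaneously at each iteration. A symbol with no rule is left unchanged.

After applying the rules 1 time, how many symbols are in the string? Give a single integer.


Step 0: length = 2
Step 1: length = 7

Answer: 7


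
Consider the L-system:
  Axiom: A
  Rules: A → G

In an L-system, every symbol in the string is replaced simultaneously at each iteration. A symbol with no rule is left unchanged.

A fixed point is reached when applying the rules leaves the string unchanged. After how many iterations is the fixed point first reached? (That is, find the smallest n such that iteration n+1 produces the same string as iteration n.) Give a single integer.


Answer: 1

Derivation:
Step 0: A
Step 1: G
Step 2: G  (unchanged — fixed point at step 1)


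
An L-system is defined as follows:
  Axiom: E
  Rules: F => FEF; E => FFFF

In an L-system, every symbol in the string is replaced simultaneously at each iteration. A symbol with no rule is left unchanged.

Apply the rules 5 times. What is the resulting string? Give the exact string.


Answer: FEFFFFFFEFFEFFEFFEFFEFFEFFFFFFEFFEFFFFFFEFFEFFFFFFEFFEFFFFFFEFFEFFFFFFEFFEFFFFFFEFFEFFEFFEFFEFFEFFFFFFEFFEFFFFFFEFFEFFEFFEFFEFFEFFFFFFEFFEFFFFFFEFFEFFFFFFEFFEFFFFFFEFFEFFFFFFEFFEFFFFFFEFFEFFEFFEFFEFFEFFFFFFEFFEFFFFFFEFFEFFEFFEFFEFFEFFFFFFEFFEFFFFFFEFFEFFFFFFEFFEFFFFFFEFFEFFFFFFEFFEFFFFFFEFFEFFEFFEFFEFFEFFFFFFEFFEFFFFFFEFFEFFEFFEFFEFFEFFFFFFEFFEFFFFFFEFFEFFFFFFEFFEFFFFFFEFFEFFFFFFEFFEFFFFFFEFFEFFEFFEFFEFFEFFFFFFEF

Derivation:
Step 0: E
Step 1: FFFF
Step 2: FEFFEFFEFFEF
Step 3: FEFFFFFFEFFEFFFFFFEFFEFFFFFFEFFEFFFFFFEF
Step 4: FEFFFFFFEFFEFFEFFEFFEFFEFFFFFFEFFEFFFFFFEFFEFFEFFEFFEFFEFFFFFFEFFEFFFFFFEFFEFFEFFEFFEFFEFFFFFFEFFEFFFFFFEFFEFFEFFEFFEFFEFFFFFFEF
Step 5: FEFFFFFFEFFEFFEFFEFFEFFEFFFFFFEFFEFFFFFFEFFEFFFFFFEFFEFFFFFFEFFEFFFFFFEFFEFFFFFFEFFEFFEFFEFFEFFEFFFFFFEFFEFFFFFFEFFEFFEFFEFFEFFEFFFFFFEFFEFFFFFFEFFEFFFFFFEFFEFFFFFFEFFEFFFFFFEFFEFFFFFFEFFEFFEFFEFFEFFEFFFFFFEFFEFFFFFFEFFEFFEFFEFFEFFEFFFFFFEFFEFFFFFFEFFEFFFFFFEFFEFFFFFFEFFEFFFFFFEFFEFFFFFFEFFEFFEFFEFFEFFEFFFFFFEFFEFFFFFFEFFEFFEFFEFFEFFEFFFFFFEFFEFFFFFFEFFEFFFFFFEFFEFFFFFFEFFEFFFFFFEFFEFFFFFFEFFEFFEFFEFFEFFEFFFFFFEF


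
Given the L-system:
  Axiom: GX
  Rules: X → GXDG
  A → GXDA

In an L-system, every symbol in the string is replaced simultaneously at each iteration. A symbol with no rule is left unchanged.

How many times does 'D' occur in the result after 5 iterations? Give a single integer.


Step 0: GX  (0 'D')
Step 1: GGXDG  (1 'D')
Step 2: GGGXDGDG  (2 'D')
Step 3: GGGGXDGDGDG  (3 'D')
Step 4: GGGGGXDGDGDGDG  (4 'D')
Step 5: GGGGGGXDGDGDGDGDG  (5 'D')

Answer: 5


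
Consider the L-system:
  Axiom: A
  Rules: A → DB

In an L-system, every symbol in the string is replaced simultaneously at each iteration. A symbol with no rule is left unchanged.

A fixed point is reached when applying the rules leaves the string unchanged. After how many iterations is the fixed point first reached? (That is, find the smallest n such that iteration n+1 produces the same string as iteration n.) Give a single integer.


Step 0: A
Step 1: DB
Step 2: DB  (unchanged — fixed point at step 1)

Answer: 1


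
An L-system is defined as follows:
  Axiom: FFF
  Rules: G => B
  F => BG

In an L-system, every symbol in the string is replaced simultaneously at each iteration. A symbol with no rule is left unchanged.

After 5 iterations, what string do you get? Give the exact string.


Step 0: FFF
Step 1: BGBGBG
Step 2: BBBBBB
Step 3: BBBBBB
Step 4: BBBBBB
Step 5: BBBBBB

Answer: BBBBBB


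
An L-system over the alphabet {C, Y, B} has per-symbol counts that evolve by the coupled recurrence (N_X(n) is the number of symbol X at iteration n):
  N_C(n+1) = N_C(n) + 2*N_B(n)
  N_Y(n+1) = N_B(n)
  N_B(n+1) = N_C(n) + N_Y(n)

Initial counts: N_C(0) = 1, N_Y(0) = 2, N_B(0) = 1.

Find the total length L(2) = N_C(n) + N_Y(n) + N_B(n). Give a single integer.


Answer: 16

Derivation:
Step 0: N_C=1, N_Y=2, N_B=1, L=4
Step 1: N_C=3, N_Y=1, N_B=3, L=7
Step 2: N_C=9, N_Y=3, N_B=4, L=16


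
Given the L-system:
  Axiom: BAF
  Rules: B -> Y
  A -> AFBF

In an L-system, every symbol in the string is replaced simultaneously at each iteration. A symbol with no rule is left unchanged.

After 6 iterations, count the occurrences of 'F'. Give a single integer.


Step 0: BAF  (1 'F')
Step 1: YAFBFF  (3 'F')
Step 2: YAFBFFYFF  (5 'F')
Step 3: YAFBFFYFFYFF  (7 'F')
Step 4: YAFBFFYFFYFFYFF  (9 'F')
Step 5: YAFBFFYFFYFFYFFYFF  (11 'F')
Step 6: YAFBFFYFFYFFYFFYFFYFF  (13 'F')

Answer: 13


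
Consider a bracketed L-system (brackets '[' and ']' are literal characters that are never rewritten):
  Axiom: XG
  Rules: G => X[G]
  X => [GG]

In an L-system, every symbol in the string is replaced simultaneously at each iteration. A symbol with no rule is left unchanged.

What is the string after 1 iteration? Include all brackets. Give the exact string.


Answer: [GG]X[G]

Derivation:
Step 0: XG
Step 1: [GG]X[G]


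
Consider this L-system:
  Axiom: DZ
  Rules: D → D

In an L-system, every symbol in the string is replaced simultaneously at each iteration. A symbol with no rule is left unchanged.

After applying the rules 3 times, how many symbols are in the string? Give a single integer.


Step 0: length = 2
Step 1: length = 2
Step 2: length = 2
Step 3: length = 2

Answer: 2


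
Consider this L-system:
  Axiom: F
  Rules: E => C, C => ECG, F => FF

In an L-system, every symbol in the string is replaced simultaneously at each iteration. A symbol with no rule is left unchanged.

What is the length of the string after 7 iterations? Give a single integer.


Answer: 128

Derivation:
Step 0: length = 1
Step 1: length = 2
Step 2: length = 4
Step 3: length = 8
Step 4: length = 16
Step 5: length = 32
Step 6: length = 64
Step 7: length = 128


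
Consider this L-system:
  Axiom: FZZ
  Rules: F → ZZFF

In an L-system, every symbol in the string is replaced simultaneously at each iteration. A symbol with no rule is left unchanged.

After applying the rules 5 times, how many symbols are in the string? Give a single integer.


Step 0: length = 3
Step 1: length = 6
Step 2: length = 12
Step 3: length = 24
Step 4: length = 48
Step 5: length = 96

Answer: 96


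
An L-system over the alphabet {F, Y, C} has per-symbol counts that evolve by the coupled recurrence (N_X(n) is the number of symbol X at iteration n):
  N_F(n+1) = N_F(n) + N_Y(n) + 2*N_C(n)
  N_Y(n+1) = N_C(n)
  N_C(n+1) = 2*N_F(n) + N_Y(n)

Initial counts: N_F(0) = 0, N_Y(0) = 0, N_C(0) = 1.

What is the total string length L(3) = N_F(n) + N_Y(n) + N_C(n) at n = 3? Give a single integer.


Answer: 24

Derivation:
Step 0: N_F=0, N_Y=0, N_C=1, L=1
Step 1: N_F=2, N_Y=1, N_C=0, L=3
Step 2: N_F=3, N_Y=0, N_C=5, L=8
Step 3: N_F=13, N_Y=5, N_C=6, L=24


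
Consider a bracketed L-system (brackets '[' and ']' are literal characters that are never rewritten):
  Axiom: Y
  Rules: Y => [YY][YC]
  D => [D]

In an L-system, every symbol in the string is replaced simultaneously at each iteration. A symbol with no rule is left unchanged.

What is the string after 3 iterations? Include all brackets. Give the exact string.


Step 0: Y
Step 1: [YY][YC]
Step 2: [[YY][YC][YY][YC]][[YY][YC]C]
Step 3: [[[YY][YC][YY][YC]][[YY][YC]C][[YY][YC][YY][YC]][[YY][YC]C]][[[YY][YC][YY][YC]][[YY][YC]C]C]

Answer: [[[YY][YC][YY][YC]][[YY][YC]C][[YY][YC][YY][YC]][[YY][YC]C]][[[YY][YC][YY][YC]][[YY][YC]C]C]


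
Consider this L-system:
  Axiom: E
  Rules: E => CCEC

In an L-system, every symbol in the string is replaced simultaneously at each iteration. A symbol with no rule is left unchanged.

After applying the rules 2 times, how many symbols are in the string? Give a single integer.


Step 0: length = 1
Step 1: length = 4
Step 2: length = 7

Answer: 7


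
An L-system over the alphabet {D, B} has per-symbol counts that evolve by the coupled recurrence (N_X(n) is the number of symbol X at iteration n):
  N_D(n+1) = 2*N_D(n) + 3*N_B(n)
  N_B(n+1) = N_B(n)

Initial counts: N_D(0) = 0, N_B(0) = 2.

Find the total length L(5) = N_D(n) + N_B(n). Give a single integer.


Answer: 188

Derivation:
Step 0: N_D=0, N_B=2, L=2
Step 1: N_D=6, N_B=2, L=8
Step 2: N_D=18, N_B=2, L=20
Step 3: N_D=42, N_B=2, L=44
Step 4: N_D=90, N_B=2, L=92
Step 5: N_D=186, N_B=2, L=188


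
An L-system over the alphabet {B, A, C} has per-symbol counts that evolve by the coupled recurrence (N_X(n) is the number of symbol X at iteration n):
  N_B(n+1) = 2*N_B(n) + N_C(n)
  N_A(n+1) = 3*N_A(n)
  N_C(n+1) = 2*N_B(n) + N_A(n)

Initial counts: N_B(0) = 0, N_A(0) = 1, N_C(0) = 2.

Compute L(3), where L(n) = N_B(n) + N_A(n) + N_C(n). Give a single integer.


Step 0: N_B=0, N_A=1, N_C=2, L=3
Step 1: N_B=2, N_A=3, N_C=1, L=6
Step 2: N_B=5, N_A=9, N_C=7, L=21
Step 3: N_B=17, N_A=27, N_C=19, L=63

Answer: 63


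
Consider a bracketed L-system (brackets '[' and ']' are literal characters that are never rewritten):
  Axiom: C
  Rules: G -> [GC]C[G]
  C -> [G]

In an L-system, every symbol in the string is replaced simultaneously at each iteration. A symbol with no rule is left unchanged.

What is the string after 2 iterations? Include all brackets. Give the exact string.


Step 0: C
Step 1: [G]
Step 2: [[GC]C[G]]

Answer: [[GC]C[G]]


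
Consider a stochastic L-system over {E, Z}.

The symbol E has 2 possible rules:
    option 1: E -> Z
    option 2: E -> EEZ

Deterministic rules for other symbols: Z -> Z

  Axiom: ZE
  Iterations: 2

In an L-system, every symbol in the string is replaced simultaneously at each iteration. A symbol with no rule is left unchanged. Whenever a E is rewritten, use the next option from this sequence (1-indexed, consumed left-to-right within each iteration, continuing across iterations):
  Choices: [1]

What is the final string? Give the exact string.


Answer: ZZ

Derivation:
Step 0: ZE
Step 1: ZZ  (used choices [1])
Step 2: ZZ  (used choices [])


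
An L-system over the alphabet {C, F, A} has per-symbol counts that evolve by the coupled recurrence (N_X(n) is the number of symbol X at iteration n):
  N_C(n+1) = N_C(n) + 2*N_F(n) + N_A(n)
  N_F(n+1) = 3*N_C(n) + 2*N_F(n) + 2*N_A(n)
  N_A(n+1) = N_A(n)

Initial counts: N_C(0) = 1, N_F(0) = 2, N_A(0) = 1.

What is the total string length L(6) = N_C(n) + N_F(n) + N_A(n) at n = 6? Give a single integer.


Step 0: N_C=1, N_F=2, N_A=1, L=4
Step 1: N_C=6, N_F=9, N_A=1, L=16
Step 2: N_C=25, N_F=38, N_A=1, L=64
Step 3: N_C=102, N_F=153, N_A=1, L=256
Step 4: N_C=409, N_F=614, N_A=1, L=1024
Step 5: N_C=1638, N_F=2457, N_A=1, L=4096
Step 6: N_C=6553, N_F=9830, N_A=1, L=16384

Answer: 16384


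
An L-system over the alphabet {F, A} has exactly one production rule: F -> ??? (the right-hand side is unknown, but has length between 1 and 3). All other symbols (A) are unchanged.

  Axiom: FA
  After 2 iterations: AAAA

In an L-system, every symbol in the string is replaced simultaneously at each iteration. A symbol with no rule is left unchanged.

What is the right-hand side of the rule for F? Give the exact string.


Answer: AAA

Derivation:
Trying F -> AAA:
  Step 0: FA
  Step 1: AAAA
  Step 2: AAAA
Matches the given result.


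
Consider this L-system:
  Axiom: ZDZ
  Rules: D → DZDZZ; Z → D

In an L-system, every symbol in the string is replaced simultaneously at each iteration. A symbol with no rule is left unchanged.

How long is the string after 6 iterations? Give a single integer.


Answer: 1823

Derivation:
Step 0: length = 3
Step 1: length = 7
Step 2: length = 23
Step 3: length = 67
Step 4: length = 203
Step 5: length = 607
Step 6: length = 1823


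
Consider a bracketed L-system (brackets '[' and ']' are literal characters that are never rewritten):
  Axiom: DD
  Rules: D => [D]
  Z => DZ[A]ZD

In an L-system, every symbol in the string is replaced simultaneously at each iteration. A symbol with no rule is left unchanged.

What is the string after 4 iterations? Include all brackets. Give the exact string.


Step 0: DD
Step 1: [D][D]
Step 2: [[D]][[D]]
Step 3: [[[D]]][[[D]]]
Step 4: [[[[D]]]][[[[D]]]]

Answer: [[[[D]]]][[[[D]]]]


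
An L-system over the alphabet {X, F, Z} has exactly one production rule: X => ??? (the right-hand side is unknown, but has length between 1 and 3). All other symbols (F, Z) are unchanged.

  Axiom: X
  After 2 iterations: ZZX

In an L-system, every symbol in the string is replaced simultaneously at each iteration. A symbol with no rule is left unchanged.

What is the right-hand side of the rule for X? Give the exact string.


Trying X => ZX:
  Step 0: X
  Step 1: ZX
  Step 2: ZZX
Matches the given result.

Answer: ZX


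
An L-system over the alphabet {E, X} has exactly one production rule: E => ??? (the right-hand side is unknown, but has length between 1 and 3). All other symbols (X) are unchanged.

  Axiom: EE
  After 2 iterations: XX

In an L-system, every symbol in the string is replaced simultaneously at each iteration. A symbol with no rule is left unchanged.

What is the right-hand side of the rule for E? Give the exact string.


Trying E => X:
  Step 0: EE
  Step 1: XX
  Step 2: XX
Matches the given result.

Answer: X


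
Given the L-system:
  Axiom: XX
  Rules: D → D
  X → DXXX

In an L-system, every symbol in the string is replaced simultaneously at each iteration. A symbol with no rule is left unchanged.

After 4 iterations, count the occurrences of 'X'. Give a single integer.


Step 0: XX  (2 'X')
Step 1: DXXXDXXX  (6 'X')
Step 2: DDXXXDXXXDXXXDDXXXDXXXDXXX  (18 'X')
Step 3: DDDXXXDXXXDXXXDDXXXDXXXDXXXDDXXXDXXXDXXXDDDXXXDXXXDXXXDDXXXDXXXDXXXDDXXXDXXXDXXX  (54 'X')
Step 4: DDDDXXXDXXXDXXXDDXXXDXXXDXXXDDXXXDXXXDXXXDDDXXXDXXXDXXXDDXXXDXXXDXXXDDXXXDXXXDXXXDDDXXXDXXXDXXXDDXXXDXXXDXXXDDXXXDXXXDXXXDDDDXXXDXXXDXXXDDXXXDXXXDXXXDDXXXDXXXDXXXDDDXXXDXXXDXXXDDXXXDXXXDXXXDDXXXDXXXDXXXDDDXXXDXXXDXXXDDXXXDXXXDXXXDDXXXDXXXDXXX  (162 'X')

Answer: 162


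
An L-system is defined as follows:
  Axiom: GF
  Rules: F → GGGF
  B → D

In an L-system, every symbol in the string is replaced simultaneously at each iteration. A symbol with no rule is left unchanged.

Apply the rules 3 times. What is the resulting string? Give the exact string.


Step 0: GF
Step 1: GGGGF
Step 2: GGGGGGGF
Step 3: GGGGGGGGGGF

Answer: GGGGGGGGGGF


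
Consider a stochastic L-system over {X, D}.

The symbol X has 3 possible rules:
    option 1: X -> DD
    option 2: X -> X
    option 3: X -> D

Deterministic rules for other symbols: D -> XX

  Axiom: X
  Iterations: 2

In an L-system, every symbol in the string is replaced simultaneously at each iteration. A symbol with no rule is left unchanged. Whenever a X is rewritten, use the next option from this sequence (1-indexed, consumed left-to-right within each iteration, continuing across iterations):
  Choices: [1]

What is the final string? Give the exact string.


Answer: XXXX

Derivation:
Step 0: X
Step 1: DD  (used choices [1])
Step 2: XXXX  (used choices [])


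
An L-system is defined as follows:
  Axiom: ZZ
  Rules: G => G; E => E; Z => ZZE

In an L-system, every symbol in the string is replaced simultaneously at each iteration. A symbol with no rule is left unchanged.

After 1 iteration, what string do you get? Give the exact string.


Answer: ZZEZZE

Derivation:
Step 0: ZZ
Step 1: ZZEZZE


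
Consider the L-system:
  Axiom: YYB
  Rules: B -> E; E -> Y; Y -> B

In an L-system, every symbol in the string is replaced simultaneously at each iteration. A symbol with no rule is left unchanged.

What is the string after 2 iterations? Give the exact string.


Answer: EEY

Derivation:
Step 0: YYB
Step 1: BBE
Step 2: EEY


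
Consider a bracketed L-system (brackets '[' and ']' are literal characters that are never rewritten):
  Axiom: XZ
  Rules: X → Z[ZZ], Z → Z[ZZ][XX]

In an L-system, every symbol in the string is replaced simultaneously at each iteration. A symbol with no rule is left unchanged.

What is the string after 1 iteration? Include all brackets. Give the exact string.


Answer: Z[ZZ]Z[ZZ][XX]

Derivation:
Step 0: XZ
Step 1: Z[ZZ]Z[ZZ][XX]


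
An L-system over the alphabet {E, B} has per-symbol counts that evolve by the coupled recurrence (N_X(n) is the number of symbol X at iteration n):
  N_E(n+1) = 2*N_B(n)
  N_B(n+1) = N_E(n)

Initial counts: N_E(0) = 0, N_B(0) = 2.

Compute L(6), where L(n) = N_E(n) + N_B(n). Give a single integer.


Answer: 16

Derivation:
Step 0: N_E=0, N_B=2, L=2
Step 1: N_E=4, N_B=0, L=4
Step 2: N_E=0, N_B=4, L=4
Step 3: N_E=8, N_B=0, L=8
Step 4: N_E=0, N_B=8, L=8
Step 5: N_E=16, N_B=0, L=16
Step 6: N_E=0, N_B=16, L=16


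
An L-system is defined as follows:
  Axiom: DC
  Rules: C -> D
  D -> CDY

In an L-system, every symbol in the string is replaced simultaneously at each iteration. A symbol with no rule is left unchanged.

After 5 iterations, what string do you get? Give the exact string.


Answer: CDYDCDYYYDCDYYCDYDCDYYYYYDCDYYCDYDCDYYYY

Derivation:
Step 0: DC
Step 1: CDYD
Step 2: DCDYYCDY
Step 3: CDYDCDYYYDCDYY
Step 4: DCDYYCDYDCDYYYYCDYDCDYYY
Step 5: CDYDCDYYYDCDYYCDYDCDYYYYYDCDYYCDYDCDYYYY


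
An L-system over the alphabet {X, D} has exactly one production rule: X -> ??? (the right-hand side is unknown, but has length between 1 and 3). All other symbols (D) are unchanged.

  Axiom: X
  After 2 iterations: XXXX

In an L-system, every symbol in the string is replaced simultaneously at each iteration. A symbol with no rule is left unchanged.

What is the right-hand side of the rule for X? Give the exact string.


Answer: XX

Derivation:
Trying X -> XX:
  Step 0: X
  Step 1: XX
  Step 2: XXXX
Matches the given result.


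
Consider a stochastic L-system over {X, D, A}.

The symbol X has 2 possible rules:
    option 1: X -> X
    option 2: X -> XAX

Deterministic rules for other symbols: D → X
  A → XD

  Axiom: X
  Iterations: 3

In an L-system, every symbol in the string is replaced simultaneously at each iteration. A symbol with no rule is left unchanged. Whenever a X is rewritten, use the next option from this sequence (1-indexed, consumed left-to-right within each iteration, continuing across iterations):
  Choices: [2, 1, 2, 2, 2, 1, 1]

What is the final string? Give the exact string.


Step 0: X
Step 1: XAX  (used choices [2])
Step 2: XXDXAX  (used choices [1, 2])
Step 3: XAXXAXXXXDX  (used choices [2, 2, 1, 1])

Answer: XAXXAXXXXDX


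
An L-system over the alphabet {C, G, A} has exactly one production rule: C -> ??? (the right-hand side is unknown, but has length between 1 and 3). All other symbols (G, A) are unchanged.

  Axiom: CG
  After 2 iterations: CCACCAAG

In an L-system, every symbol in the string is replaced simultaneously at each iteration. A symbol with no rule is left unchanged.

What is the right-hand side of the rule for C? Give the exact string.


Answer: CCA

Derivation:
Trying C -> CCA:
  Step 0: CG
  Step 1: CCAG
  Step 2: CCACCAAG
Matches the given result.


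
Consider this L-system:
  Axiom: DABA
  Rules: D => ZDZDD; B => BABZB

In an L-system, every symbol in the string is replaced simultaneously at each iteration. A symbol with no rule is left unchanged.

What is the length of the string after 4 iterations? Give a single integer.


Step 0: length = 4
Step 1: length = 12
Step 2: length = 36
Step 3: length = 108
Step 4: length = 324

Answer: 324


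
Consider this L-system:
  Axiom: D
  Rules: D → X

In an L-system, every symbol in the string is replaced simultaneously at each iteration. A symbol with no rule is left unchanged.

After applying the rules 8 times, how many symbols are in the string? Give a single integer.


Step 0: length = 1
Step 1: length = 1
Step 2: length = 1
Step 3: length = 1
Step 4: length = 1
Step 5: length = 1
Step 6: length = 1
Step 7: length = 1
Step 8: length = 1

Answer: 1


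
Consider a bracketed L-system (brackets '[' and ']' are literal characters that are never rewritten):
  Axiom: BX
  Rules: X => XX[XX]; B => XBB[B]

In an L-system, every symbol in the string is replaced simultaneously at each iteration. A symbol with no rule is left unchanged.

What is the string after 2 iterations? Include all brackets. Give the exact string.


Step 0: BX
Step 1: XBB[B]XX[XX]
Step 2: XX[XX]XBB[B]XBB[B][XBB[B]]XX[XX]XX[XX][XX[XX]XX[XX]]

Answer: XX[XX]XBB[B]XBB[B][XBB[B]]XX[XX]XX[XX][XX[XX]XX[XX]]


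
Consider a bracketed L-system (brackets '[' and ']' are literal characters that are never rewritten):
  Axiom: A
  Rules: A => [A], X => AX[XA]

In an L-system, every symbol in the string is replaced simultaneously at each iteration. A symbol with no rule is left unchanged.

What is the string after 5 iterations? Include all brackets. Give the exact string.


Step 0: A
Step 1: [A]
Step 2: [[A]]
Step 3: [[[A]]]
Step 4: [[[[A]]]]
Step 5: [[[[[A]]]]]

Answer: [[[[[A]]]]]


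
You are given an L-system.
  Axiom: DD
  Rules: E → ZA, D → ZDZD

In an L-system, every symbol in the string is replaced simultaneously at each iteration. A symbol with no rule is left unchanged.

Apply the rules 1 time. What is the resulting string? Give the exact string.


Step 0: DD
Step 1: ZDZDZDZD

Answer: ZDZDZDZD


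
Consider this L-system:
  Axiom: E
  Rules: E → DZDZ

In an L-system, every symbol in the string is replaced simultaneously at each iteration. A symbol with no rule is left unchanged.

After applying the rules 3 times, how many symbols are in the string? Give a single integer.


Answer: 4

Derivation:
Step 0: length = 1
Step 1: length = 4
Step 2: length = 4
Step 3: length = 4


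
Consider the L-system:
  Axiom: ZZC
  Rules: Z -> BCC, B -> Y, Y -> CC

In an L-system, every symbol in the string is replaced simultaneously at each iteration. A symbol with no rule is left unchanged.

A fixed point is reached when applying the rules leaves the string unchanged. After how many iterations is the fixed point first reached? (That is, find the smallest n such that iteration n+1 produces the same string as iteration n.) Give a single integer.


Answer: 3

Derivation:
Step 0: ZZC
Step 1: BCCBCCC
Step 2: YCCYCCC
Step 3: CCCCCCCCC
Step 4: CCCCCCCCC  (unchanged — fixed point at step 3)


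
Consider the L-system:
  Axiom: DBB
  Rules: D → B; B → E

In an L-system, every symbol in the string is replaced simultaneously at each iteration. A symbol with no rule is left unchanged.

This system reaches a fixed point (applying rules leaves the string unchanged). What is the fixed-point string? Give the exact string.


Step 0: DBB
Step 1: BEE
Step 2: EEE
Step 3: EEE  (unchanged — fixed point at step 2)

Answer: EEE


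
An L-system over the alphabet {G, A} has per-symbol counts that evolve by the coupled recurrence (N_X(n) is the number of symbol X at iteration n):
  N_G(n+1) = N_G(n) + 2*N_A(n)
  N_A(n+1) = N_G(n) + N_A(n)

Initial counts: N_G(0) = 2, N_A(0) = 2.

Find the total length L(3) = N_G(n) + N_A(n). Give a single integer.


Answer: 58

Derivation:
Step 0: N_G=2, N_A=2, L=4
Step 1: N_G=6, N_A=4, L=10
Step 2: N_G=14, N_A=10, L=24
Step 3: N_G=34, N_A=24, L=58


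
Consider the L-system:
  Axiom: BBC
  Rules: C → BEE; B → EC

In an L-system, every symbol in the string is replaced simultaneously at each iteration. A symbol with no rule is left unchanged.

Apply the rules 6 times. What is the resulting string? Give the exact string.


Answer: EEEBEEEEEEEEEBEEEEEEEEECEEEEEE

Derivation:
Step 0: BBC
Step 1: ECECBEE
Step 2: EBEEEBEEECEE
Step 3: EECEEEECEEEBEEEE
Step 4: EEBEEEEEEBEEEEEECEEEE
Step 5: EEECEEEEEEECEEEEEEBEEEEEE
Step 6: EEEBEEEEEEEEEBEEEEEEEEECEEEEEE


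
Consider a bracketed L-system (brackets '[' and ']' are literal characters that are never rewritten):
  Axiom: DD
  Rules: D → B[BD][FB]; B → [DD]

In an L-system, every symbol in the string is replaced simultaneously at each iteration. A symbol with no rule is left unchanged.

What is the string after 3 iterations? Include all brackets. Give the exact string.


Step 0: DD
Step 1: B[BD][FB]B[BD][FB]
Step 2: [DD][[DD]B[BD][FB]][F[DD]][DD][[DD]B[BD][FB]][F[DD]]
Step 3: [B[BD][FB]B[BD][FB]][[B[BD][FB]B[BD][FB]][DD][[DD]B[BD][FB]][F[DD]]][F[B[BD][FB]B[BD][FB]]][B[BD][FB]B[BD][FB]][[B[BD][FB]B[BD][FB]][DD][[DD]B[BD][FB]][F[DD]]][F[B[BD][FB]B[BD][FB]]]

Answer: [B[BD][FB]B[BD][FB]][[B[BD][FB]B[BD][FB]][DD][[DD]B[BD][FB]][F[DD]]][F[B[BD][FB]B[BD][FB]]][B[BD][FB]B[BD][FB]][[B[BD][FB]B[BD][FB]][DD][[DD]B[BD][FB]][F[DD]]][F[B[BD][FB]B[BD][FB]]]


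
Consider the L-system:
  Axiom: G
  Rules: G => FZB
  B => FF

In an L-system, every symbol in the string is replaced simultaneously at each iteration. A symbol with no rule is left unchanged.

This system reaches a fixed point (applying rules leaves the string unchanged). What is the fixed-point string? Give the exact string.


Answer: FZFF

Derivation:
Step 0: G
Step 1: FZB
Step 2: FZFF
Step 3: FZFF  (unchanged — fixed point at step 2)


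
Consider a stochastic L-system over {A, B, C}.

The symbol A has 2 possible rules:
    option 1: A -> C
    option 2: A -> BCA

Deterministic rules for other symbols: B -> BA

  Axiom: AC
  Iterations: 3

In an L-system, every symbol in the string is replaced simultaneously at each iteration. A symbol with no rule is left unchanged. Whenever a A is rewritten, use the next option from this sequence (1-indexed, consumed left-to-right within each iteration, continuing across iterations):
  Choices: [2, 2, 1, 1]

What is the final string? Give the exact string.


Step 0: AC
Step 1: BCAC  (used choices [2])
Step 2: BACBCAC  (used choices [2])
Step 3: BACCBACCC  (used choices [1, 1])

Answer: BACCBACCC


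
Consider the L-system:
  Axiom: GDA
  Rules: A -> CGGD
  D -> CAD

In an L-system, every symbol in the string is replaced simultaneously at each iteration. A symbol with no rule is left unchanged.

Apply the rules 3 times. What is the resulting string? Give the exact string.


Answer: GCCGGCADCCGGDCADCGGCCGGDCAD

Derivation:
Step 0: GDA
Step 1: GCADCGGD
Step 2: GCCGGDCADCGGCAD
Step 3: GCCGGCADCCGGDCADCGGCCGGDCAD


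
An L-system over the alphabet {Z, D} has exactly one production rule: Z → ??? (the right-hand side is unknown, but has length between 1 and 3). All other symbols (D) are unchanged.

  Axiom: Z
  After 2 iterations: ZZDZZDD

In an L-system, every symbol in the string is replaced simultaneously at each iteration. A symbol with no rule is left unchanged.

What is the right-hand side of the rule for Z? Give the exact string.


Trying Z → ZZD:
  Step 0: Z
  Step 1: ZZD
  Step 2: ZZDZZDD
Matches the given result.

Answer: ZZD


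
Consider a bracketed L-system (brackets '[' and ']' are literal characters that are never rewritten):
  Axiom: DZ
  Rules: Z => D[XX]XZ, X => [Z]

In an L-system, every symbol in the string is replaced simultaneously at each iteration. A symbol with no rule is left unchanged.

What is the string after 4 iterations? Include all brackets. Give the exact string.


Step 0: DZ
Step 1: DD[XX]XZ
Step 2: DD[[Z][Z]][Z]D[XX]XZ
Step 3: DD[[D[XX]XZ][D[XX]XZ]][D[XX]XZ]D[[Z][Z]][Z]D[XX]XZ
Step 4: DD[[D[[Z][Z]][Z]D[XX]XZ][D[[Z][Z]][Z]D[XX]XZ]][D[[Z][Z]][Z]D[XX]XZ]D[[D[XX]XZ][D[XX]XZ]][D[XX]XZ]D[[Z][Z]][Z]D[XX]XZ

Answer: DD[[D[[Z][Z]][Z]D[XX]XZ][D[[Z][Z]][Z]D[XX]XZ]][D[[Z][Z]][Z]D[XX]XZ]D[[D[XX]XZ][D[XX]XZ]][D[XX]XZ]D[[Z][Z]][Z]D[XX]XZ


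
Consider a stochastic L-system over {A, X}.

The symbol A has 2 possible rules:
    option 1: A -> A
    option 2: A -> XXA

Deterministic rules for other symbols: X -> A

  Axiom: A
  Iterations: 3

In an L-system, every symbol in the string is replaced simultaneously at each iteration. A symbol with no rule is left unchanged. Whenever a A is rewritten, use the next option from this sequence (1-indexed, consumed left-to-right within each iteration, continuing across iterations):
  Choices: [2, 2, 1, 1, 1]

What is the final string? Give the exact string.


Answer: AAAAA

Derivation:
Step 0: A
Step 1: XXA  (used choices [2])
Step 2: AAXXA  (used choices [2])
Step 3: AAAAA  (used choices [1, 1, 1])


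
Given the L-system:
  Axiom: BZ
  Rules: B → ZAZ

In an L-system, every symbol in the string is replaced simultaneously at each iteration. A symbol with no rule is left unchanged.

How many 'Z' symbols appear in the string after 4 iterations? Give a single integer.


Step 0: BZ  (1 'Z')
Step 1: ZAZZ  (3 'Z')
Step 2: ZAZZ  (3 'Z')
Step 3: ZAZZ  (3 'Z')
Step 4: ZAZZ  (3 'Z')

Answer: 3


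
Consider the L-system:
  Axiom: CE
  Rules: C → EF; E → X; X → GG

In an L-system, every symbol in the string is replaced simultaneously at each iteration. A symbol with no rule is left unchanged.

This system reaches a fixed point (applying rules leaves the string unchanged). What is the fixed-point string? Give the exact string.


Step 0: CE
Step 1: EFX
Step 2: XFGG
Step 3: GGFGG
Step 4: GGFGG  (unchanged — fixed point at step 3)

Answer: GGFGG


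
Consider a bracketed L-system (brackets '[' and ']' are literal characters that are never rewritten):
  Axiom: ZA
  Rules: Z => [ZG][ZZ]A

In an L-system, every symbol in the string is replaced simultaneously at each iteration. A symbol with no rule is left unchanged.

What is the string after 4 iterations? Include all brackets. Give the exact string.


Step 0: ZA
Step 1: [ZG][ZZ]AA
Step 2: [[ZG][ZZ]AG][[ZG][ZZ]A[ZG][ZZ]A]AA
Step 3: [[[ZG][ZZ]AG][[ZG][ZZ]A[ZG][ZZ]A]AG][[[ZG][ZZ]AG][[ZG][ZZ]A[ZG][ZZ]A]A[[ZG][ZZ]AG][[ZG][ZZ]A[ZG][ZZ]A]A]AA
Step 4: [[[[ZG][ZZ]AG][[ZG][ZZ]A[ZG][ZZ]A]AG][[[ZG][ZZ]AG][[ZG][ZZ]A[ZG][ZZ]A]A[[ZG][ZZ]AG][[ZG][ZZ]A[ZG][ZZ]A]A]AG][[[[ZG][ZZ]AG][[ZG][ZZ]A[ZG][ZZ]A]AG][[[ZG][ZZ]AG][[ZG][ZZ]A[ZG][ZZ]A]A[[ZG][ZZ]AG][[ZG][ZZ]A[ZG][ZZ]A]A]A[[[ZG][ZZ]AG][[ZG][ZZ]A[ZG][ZZ]A]AG][[[ZG][ZZ]AG][[ZG][ZZ]A[ZG][ZZ]A]A[[ZG][ZZ]AG][[ZG][ZZ]A[ZG][ZZ]A]A]A]AA

Answer: [[[[ZG][ZZ]AG][[ZG][ZZ]A[ZG][ZZ]A]AG][[[ZG][ZZ]AG][[ZG][ZZ]A[ZG][ZZ]A]A[[ZG][ZZ]AG][[ZG][ZZ]A[ZG][ZZ]A]A]AG][[[[ZG][ZZ]AG][[ZG][ZZ]A[ZG][ZZ]A]AG][[[ZG][ZZ]AG][[ZG][ZZ]A[ZG][ZZ]A]A[[ZG][ZZ]AG][[ZG][ZZ]A[ZG][ZZ]A]A]A[[[ZG][ZZ]AG][[ZG][ZZ]A[ZG][ZZ]A]AG][[[ZG][ZZ]AG][[ZG][ZZ]A[ZG][ZZ]A]A[[ZG][ZZ]AG][[ZG][ZZ]A[ZG][ZZ]A]A]A]AA


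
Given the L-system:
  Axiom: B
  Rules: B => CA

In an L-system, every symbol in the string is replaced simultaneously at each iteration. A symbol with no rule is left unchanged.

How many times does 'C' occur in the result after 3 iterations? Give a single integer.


Answer: 1

Derivation:
Step 0: B  (0 'C')
Step 1: CA  (1 'C')
Step 2: CA  (1 'C')
Step 3: CA  (1 'C')


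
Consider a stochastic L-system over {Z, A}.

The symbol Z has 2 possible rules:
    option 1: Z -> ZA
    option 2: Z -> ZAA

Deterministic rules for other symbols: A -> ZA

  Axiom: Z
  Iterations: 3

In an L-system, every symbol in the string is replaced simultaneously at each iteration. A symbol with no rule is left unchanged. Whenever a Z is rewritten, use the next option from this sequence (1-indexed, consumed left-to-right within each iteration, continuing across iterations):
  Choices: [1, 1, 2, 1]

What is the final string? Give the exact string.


Answer: ZAAZAZAZA

Derivation:
Step 0: Z
Step 1: ZA  (used choices [1])
Step 2: ZAZA  (used choices [1])
Step 3: ZAAZAZAZA  (used choices [2, 1])


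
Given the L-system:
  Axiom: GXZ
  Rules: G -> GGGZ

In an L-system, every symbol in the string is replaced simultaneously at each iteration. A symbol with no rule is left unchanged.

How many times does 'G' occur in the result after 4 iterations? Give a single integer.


Step 0: GXZ  (1 'G')
Step 1: GGGZXZ  (3 'G')
Step 2: GGGZGGGZGGGZZXZ  (9 'G')
Step 3: GGGZGGGZGGGZZGGGZGGGZGGGZZGGGZGGGZGGGZZZXZ  (27 'G')
Step 4: GGGZGGGZGGGZZGGGZGGGZGGGZZGGGZGGGZGGGZZZGGGZGGGZGGGZZGGGZGGGZGGGZZGGGZGGGZGGGZZZGGGZGGGZGGGZZGGGZGGGZGGGZZGGGZGGGZGGGZZZZXZ  (81 'G')

Answer: 81


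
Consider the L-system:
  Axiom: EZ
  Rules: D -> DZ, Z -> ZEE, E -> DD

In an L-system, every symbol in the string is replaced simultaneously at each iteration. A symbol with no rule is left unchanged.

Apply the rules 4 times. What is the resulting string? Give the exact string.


Answer: DZZEEZEEDDDDDZZEEZEEDDDDZEEDDDDDZDZDZDZDZZEEDZZEEDZZEEDZZEE

Derivation:
Step 0: EZ
Step 1: DDZEE
Step 2: DZDZZEEDDDD
Step 3: DZZEEDZZEEZEEDDDDDZDZDZDZ
Step 4: DZZEEZEEDDDDDZZEEZEEDDDDZEEDDDDDZDZDZDZDZZEEDZZEEDZZEEDZZEE


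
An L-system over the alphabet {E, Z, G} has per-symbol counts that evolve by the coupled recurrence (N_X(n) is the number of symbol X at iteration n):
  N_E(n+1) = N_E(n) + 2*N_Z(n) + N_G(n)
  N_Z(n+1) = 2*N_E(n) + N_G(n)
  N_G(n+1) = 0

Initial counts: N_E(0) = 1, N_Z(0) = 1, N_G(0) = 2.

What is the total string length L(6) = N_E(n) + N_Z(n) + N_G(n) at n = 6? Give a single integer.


Step 0: N_E=1, N_Z=1, N_G=2, L=4
Step 1: N_E=5, N_Z=4, N_G=0, L=9
Step 2: N_E=13, N_Z=10, N_G=0, L=23
Step 3: N_E=33, N_Z=26, N_G=0, L=59
Step 4: N_E=85, N_Z=66, N_G=0, L=151
Step 5: N_E=217, N_Z=170, N_G=0, L=387
Step 6: N_E=557, N_Z=434, N_G=0, L=991

Answer: 991


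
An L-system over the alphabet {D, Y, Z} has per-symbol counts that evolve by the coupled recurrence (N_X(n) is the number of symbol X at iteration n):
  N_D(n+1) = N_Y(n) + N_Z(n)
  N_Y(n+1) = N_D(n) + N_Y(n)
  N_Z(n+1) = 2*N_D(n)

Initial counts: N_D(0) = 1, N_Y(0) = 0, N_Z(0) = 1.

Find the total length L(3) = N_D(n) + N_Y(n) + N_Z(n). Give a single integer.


Answer: 15

Derivation:
Step 0: N_D=1, N_Y=0, N_Z=1, L=2
Step 1: N_D=1, N_Y=1, N_Z=2, L=4
Step 2: N_D=3, N_Y=2, N_Z=2, L=7
Step 3: N_D=4, N_Y=5, N_Z=6, L=15


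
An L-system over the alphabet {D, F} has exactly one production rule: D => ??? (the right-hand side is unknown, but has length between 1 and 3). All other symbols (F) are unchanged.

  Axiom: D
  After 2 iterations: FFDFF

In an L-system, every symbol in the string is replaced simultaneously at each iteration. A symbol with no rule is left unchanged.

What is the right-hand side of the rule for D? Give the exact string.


Trying D => FDF:
  Step 0: D
  Step 1: FDF
  Step 2: FFDFF
Matches the given result.

Answer: FDF


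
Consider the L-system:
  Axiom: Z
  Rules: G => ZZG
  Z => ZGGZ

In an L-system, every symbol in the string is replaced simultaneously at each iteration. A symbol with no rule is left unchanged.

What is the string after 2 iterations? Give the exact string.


Step 0: Z
Step 1: ZGGZ
Step 2: ZGGZZZGZZGZGGZ

Answer: ZGGZZZGZZGZGGZ


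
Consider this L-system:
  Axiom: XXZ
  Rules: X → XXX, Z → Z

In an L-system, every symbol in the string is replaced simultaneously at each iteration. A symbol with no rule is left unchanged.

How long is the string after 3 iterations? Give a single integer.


Step 0: length = 3
Step 1: length = 7
Step 2: length = 19
Step 3: length = 55

Answer: 55


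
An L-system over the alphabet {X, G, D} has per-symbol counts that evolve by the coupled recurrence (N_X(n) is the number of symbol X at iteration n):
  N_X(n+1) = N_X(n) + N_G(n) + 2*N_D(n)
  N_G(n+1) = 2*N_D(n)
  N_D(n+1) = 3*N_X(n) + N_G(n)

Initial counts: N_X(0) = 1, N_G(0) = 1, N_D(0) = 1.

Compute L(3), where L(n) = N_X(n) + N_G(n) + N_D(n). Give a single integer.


Step 0: N_X=1, N_G=1, N_D=1, L=3
Step 1: N_X=4, N_G=2, N_D=4, L=10
Step 2: N_X=14, N_G=8, N_D=14, L=36
Step 3: N_X=50, N_G=28, N_D=50, L=128

Answer: 128


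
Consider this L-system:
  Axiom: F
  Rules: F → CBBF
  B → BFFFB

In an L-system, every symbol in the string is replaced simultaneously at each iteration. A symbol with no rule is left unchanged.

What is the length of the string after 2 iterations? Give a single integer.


Step 0: length = 1
Step 1: length = 4
Step 2: length = 15

Answer: 15


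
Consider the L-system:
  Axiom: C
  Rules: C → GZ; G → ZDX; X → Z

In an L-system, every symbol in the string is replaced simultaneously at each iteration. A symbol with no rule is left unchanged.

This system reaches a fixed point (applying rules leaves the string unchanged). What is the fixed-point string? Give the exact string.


Step 0: C
Step 1: GZ
Step 2: ZDXZ
Step 3: ZDZZ
Step 4: ZDZZ  (unchanged — fixed point at step 3)

Answer: ZDZZ
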